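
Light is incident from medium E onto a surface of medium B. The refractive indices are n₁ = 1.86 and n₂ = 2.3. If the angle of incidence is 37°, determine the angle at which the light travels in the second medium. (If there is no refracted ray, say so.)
sin θ₂ = (n₁/n₂)·sin θ₁ = 0.4867 → θ₂ = 29.12°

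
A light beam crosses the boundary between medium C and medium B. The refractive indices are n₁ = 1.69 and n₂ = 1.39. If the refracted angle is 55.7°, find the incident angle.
sin θ₁ = (n₂/n₁)·sin θ₂ → θ₁ = 42.8°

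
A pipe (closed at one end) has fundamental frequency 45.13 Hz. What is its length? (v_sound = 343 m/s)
L = v/(4f₁) = 1.9 m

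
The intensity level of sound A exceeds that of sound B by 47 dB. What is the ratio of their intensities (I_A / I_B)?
I_A/I_B = 10^(Δβ/10) = 50120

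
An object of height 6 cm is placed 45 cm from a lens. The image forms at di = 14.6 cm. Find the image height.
hi = (-di/do) × ho = -1.947 cm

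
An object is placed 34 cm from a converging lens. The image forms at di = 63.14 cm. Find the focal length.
1/f = 1/do + 1/di → f = 22.1 cm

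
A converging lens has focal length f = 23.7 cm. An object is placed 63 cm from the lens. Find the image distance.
1/di = 1/f − 1/do → di = 37.99 cm (real image)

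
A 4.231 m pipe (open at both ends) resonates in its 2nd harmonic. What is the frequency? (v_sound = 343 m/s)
fₙ = nv/(2L) = 81.07 Hz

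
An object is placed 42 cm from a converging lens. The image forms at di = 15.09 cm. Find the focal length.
1/f = 1/do + 1/di → f = 11.1 cm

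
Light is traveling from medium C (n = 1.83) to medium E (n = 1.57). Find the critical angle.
θc = arcsin(n₂/n₁) = 59.08°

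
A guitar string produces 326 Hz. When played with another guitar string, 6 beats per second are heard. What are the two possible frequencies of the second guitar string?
f₂ = 326 ± 6 Hz → 332 Hz or 320 Hz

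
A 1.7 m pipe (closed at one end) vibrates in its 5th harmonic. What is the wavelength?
λₙ = 4L/n = 1.36 m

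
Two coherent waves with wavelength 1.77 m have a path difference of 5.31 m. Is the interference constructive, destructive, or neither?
constructive — path difference = 3λ, a whole number of wavelengths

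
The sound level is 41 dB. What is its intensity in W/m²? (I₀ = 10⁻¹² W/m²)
I = I₀·10^(β/10) = 1.26 × 10⁻⁸ W/m²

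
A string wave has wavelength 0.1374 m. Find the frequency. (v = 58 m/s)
f = v/λ = 422.1 Hz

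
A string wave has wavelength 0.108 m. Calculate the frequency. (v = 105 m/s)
f = v/λ = 972.2 Hz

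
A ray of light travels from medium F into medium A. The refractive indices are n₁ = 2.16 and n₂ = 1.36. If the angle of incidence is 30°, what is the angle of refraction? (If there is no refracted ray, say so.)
sin θ₂ = (n₁/n₂)·sin θ₁ = 0.7941 → θ₂ = 52.57°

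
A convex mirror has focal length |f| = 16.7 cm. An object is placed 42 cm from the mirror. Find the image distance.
f = −16.7 cm (convex); 1/di = 1/f − 1/do → di = -11.95 cm (virtual image, behind mirror)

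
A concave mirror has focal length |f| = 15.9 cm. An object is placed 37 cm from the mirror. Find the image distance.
f = +15.9 cm (concave); 1/di = 1/f − 1/do → di = 27.88 cm (real image, in front of mirror)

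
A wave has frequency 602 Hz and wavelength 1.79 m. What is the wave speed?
v = fλ = 1078 m/s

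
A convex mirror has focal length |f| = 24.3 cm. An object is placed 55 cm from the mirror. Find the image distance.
f = −24.3 cm (convex); 1/di = 1/f − 1/do → di = -16.85 cm (virtual image, behind mirror)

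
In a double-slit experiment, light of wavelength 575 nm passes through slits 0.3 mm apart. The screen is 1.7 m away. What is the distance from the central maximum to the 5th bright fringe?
y = mλL/d = 16.29 mm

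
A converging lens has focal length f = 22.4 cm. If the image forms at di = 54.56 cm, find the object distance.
1/do = 1/f − 1/di → do = 38 cm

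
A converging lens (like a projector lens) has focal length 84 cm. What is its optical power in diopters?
P = 1/f = 1.19 D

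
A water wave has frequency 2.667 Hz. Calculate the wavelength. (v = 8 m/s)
λ = v/f = 3 m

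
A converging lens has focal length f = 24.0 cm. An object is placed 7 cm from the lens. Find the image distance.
1/di = 1/f − 1/do → di = -9.882 cm (virtual image)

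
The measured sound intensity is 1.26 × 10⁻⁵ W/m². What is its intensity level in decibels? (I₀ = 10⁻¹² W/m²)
β = 10·log₁₀(I/I₀) = 71 dB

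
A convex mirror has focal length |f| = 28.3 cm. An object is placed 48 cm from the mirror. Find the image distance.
f = −28.3 cm (convex); 1/di = 1/f − 1/do → di = -17.8 cm (virtual image, behind mirror)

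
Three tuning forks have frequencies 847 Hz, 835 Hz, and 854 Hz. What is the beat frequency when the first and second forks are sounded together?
12 Hz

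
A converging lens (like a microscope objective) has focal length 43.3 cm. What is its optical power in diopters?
P = 1/f = 2.309 D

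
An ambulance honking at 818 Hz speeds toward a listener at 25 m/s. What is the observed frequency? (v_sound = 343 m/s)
f_obs = f·v/(v − v_s) = 882.3 Hz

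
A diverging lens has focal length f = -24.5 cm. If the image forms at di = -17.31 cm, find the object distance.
1/do = 1/f − 1/di → do = 58.98 cm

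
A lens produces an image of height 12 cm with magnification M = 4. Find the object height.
ho = |hi|/|M| = 3 cm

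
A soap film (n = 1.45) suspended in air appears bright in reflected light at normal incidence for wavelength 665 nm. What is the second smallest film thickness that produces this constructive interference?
2nt = (m − ½)λ with m = 2 → t = (m − ½)λ/(2n) = 344 nm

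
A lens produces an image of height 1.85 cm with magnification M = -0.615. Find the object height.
ho = |hi|/|M| = 3.008 cm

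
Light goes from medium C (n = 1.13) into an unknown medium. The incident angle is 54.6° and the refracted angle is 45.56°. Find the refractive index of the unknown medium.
n₂ = n₁·sin θ₁ / sin θ₂ = 1.29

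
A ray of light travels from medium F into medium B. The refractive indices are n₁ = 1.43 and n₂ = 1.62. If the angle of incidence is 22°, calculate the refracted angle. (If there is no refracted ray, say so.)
sin θ₂ = (n₁/n₂)·sin θ₁ = 0.3307 → θ₂ = 19.31°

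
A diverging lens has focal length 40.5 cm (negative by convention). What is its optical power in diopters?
P = 1/f = -2.469 D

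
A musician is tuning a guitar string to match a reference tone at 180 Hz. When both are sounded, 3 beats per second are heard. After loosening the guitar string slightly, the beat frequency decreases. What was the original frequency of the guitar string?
183 Hz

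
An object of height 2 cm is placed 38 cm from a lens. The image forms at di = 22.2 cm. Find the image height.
hi = (-di/do) × ho = -1.168 cm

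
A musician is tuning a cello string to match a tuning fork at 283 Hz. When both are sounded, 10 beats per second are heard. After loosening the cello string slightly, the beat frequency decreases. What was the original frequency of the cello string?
293 Hz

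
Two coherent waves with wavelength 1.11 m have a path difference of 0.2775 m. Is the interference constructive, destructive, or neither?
neither (partial) — path difference = 0.25λ, neither a whole number of wavelengths nor an odd multiple of λ/2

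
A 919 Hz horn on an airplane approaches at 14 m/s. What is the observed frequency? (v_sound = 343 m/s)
f_obs = f·v/(v − v_s) = 958.1 Hz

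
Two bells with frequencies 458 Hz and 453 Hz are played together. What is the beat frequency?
5 Hz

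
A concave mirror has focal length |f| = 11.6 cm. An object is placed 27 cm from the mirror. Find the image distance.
f = +11.6 cm (concave); 1/di = 1/f − 1/do → di = 20.34 cm (real image, in front of mirror)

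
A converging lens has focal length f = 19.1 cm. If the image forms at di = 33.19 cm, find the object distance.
1/do = 1/f − 1/di → do = 44.99 cm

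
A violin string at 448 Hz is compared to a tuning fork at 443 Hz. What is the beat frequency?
5 Hz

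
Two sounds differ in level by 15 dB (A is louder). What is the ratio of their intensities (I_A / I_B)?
I_A/I_B = 10^(Δβ/10) = 31.62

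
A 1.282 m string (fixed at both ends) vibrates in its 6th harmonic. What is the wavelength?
λₙ = 2L/n = 0.4273 m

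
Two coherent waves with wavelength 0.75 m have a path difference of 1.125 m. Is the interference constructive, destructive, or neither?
destructive — path difference = 1.5λ, an odd multiple of λ/2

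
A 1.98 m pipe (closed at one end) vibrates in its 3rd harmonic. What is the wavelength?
λₙ = 4L/n = 2.64 m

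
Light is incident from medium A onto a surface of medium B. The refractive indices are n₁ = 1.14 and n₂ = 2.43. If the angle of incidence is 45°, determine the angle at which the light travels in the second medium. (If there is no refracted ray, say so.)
sin θ₂ = (n₁/n₂)·sin θ₁ = 0.3317 → θ₂ = 19.37°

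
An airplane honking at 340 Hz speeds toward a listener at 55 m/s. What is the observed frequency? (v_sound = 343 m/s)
f_obs = f·v/(v − v_s) = 404.9 Hz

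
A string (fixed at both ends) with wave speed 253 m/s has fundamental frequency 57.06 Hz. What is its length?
L = v/(2f₁) = 2.217 m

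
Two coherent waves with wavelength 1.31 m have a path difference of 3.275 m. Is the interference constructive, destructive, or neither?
destructive — path difference = 2.5λ, an odd multiple of λ/2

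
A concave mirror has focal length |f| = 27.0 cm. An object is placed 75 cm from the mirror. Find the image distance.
f = +27.0 cm (concave); 1/di = 1/f − 1/do → di = 42.19 cm (real image, in front of mirror)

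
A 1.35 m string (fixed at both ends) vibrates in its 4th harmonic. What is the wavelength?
λₙ = 2L/n = 0.675 m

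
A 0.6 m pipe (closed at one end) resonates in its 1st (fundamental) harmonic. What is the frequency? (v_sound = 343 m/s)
fₙ = nv/(4L) = 142.9 Hz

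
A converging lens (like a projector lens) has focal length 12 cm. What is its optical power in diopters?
P = 1/f = 8.333 D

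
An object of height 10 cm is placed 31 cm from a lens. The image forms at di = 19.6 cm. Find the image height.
hi = (-di/do) × ho = -6.323 cm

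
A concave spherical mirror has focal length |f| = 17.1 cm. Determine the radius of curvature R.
R = 2|f| = 34.2 cm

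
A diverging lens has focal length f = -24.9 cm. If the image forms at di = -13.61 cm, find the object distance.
1/do = 1/f − 1/di → do = 30.02 cm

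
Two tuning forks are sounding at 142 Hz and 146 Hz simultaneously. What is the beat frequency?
4 Hz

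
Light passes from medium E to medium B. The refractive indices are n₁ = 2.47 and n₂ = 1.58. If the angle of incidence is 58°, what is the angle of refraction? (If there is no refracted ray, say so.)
sin θ₂ = (n₁/n₂)·sin θ₁ = 1.326 > 1, so there is no refracted ray — the light undergoes total internal reflection.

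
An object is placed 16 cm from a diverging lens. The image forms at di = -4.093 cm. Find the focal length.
1/f = 1/do + 1/di → f = -5.5 cm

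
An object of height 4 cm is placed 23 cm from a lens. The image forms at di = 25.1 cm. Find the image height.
hi = (-di/do) × ho = -4.365 cm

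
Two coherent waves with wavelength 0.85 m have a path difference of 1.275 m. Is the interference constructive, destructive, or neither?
destructive — path difference = 1.5λ, an odd multiple of λ/2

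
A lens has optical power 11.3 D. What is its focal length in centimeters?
f = 1/P = 8.85 cm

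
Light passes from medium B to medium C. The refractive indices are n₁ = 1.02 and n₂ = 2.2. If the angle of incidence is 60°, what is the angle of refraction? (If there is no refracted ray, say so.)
sin θ₂ = (n₁/n₂)·sin θ₁ = 0.4015 → θ₂ = 23.67°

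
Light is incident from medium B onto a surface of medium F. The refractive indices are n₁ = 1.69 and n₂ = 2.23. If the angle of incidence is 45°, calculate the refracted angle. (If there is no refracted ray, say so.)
sin θ₂ = (n₁/n₂)·sin θ₁ = 0.5359 → θ₂ = 32.4°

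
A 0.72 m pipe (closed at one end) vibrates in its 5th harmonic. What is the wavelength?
λₙ = 4L/n = 0.576 m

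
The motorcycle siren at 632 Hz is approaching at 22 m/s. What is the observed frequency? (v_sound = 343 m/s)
f_obs = f·v/(v − v_s) = 675.3 Hz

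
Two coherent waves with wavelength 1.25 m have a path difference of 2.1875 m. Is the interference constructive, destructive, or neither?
neither (partial) — path difference = 1.75λ, neither a whole number of wavelengths nor an odd multiple of λ/2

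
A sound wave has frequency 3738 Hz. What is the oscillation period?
T = 1/f = 2.675 × 10⁻⁴ s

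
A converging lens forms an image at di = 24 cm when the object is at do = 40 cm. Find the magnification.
M = −di/do = -0.6 (inverted image)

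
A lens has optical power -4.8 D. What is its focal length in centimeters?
f = 1/P = -20.83 cm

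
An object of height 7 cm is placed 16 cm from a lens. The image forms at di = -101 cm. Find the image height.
hi = (-di/do) × ho = 44.19 cm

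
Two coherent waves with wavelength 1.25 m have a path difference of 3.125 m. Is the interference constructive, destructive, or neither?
destructive — path difference = 2.5λ, an odd multiple of λ/2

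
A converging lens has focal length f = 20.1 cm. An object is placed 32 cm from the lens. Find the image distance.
1/di = 1/f − 1/do → di = 54.05 cm (real image)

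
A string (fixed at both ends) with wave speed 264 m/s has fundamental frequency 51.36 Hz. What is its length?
L = v/(2f₁) = 2.57 m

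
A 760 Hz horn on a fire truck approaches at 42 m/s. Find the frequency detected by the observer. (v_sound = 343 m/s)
f_obs = f·v/(v − v_s) = 866 Hz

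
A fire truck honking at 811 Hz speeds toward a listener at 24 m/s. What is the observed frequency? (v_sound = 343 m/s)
f_obs = f·v/(v − v_s) = 872 Hz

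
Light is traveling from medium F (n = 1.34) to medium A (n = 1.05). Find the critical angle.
θc = arcsin(n₂/n₁) = 51.59°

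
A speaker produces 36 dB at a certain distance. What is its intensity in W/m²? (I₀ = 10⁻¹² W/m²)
I = I₀·10^(β/10) = 3.98 × 10⁻⁹ W/m²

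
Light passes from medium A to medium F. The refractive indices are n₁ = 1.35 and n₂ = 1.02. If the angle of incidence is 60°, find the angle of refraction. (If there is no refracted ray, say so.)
sin θ₂ = (n₁/n₂)·sin θ₁ = 1.146 > 1, so there is no refracted ray — the light undergoes total internal reflection.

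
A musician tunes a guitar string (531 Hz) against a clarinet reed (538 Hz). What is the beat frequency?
7 Hz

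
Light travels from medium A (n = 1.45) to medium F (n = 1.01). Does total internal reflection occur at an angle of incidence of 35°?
θc = arcsin(n₂/n₁) = 44.15°; 35° < θc, so no — the ray refracts.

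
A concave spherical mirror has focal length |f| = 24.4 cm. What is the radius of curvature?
R = 2|f| = 48.8 cm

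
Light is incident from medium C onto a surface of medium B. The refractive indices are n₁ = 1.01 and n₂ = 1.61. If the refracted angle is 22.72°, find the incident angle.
sin θ₁ = (n₂/n₁)·sin θ₂ → θ₁ = 38°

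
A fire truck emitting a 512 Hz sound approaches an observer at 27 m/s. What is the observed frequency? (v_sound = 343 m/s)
f_obs = f·v/(v − v_s) = 555.7 Hz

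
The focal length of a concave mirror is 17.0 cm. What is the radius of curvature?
R = 2|f| = 34 cm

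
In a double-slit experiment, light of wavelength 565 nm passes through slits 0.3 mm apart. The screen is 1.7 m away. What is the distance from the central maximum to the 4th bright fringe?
y = mλL/d = 12.81 mm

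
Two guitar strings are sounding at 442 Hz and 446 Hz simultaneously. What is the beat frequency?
4 Hz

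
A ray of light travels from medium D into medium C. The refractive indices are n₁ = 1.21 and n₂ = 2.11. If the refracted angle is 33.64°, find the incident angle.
sin θ₁ = (n₂/n₁)·sin θ₂ → θ₁ = 75.02°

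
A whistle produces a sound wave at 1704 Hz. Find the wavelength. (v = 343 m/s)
λ = v/f = 0.2013 m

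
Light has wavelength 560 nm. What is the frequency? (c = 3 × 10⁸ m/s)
f = c/λ = 5.357 × 10¹⁴ Hz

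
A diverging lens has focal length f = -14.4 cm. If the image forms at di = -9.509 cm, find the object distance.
1/do = 1/f − 1/di → do = 28 cm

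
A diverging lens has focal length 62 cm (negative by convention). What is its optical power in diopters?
P = 1/f = -1.613 D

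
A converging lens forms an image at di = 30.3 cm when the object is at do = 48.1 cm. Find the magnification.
M = −di/do = -0.6299 (inverted image)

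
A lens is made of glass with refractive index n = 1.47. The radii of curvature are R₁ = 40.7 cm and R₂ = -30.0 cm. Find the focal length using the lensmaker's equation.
1/f = (n − 1)(1/R₁ − 1/R₂) → f = 36.75 cm (converging lens)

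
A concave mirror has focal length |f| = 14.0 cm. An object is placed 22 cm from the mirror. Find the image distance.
f = +14.0 cm (concave); 1/di = 1/f − 1/do → di = 38.5 cm (real image, in front of mirror)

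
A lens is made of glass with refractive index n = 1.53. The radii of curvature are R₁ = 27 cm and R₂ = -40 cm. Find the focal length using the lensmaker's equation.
1/f = (n − 1)(1/R₁ − 1/R₂) → f = 30.41 cm (converging lens)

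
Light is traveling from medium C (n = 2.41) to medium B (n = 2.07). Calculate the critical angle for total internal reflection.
θc = arcsin(n₂/n₁) = 59.2°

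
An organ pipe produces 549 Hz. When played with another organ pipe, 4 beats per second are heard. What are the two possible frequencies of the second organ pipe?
f₂ = 549 ± 4 Hz → 553 Hz or 545 Hz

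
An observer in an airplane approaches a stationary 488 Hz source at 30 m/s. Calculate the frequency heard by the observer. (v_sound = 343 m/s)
f_obs = f·(v + v_o)/v = 530.7 Hz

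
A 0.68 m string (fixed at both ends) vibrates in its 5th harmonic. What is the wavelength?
λₙ = 2L/n = 0.272 m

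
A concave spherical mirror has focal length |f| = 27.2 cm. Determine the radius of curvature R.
R = 2|f| = 54.4 cm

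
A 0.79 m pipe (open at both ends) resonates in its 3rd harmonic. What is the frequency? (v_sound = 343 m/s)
fₙ = nv/(2L) = 651.3 Hz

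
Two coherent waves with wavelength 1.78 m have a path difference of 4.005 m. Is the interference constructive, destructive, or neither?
neither (partial) — path difference = 2.25λ, neither a whole number of wavelengths nor an odd multiple of λ/2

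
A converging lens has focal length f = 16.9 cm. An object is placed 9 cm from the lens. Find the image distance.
1/di = 1/f − 1/do → di = -19.25 cm (virtual image)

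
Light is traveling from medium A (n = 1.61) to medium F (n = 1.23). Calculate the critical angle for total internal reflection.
θc = arcsin(n₂/n₁) = 49.82°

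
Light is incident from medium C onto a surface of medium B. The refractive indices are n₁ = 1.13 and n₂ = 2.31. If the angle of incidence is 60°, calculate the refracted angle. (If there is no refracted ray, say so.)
sin θ₂ = (n₁/n₂)·sin θ₁ = 0.4236 → θ₂ = 25.06°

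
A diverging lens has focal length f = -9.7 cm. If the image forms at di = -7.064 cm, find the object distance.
1/do = 1/f − 1/di → do = 25.99 cm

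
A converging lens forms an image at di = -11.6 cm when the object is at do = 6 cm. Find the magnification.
M = −di/do = 1.933 (upright image)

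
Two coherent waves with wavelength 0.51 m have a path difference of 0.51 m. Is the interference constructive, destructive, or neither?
constructive — path difference = 1λ, a whole number of wavelengths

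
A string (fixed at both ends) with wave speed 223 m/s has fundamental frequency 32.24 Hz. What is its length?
L = v/(2f₁) = 3.458 m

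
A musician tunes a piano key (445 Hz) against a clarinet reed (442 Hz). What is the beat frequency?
3 Hz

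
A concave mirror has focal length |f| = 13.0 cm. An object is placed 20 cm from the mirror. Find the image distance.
f = +13.0 cm (concave); 1/di = 1/f − 1/do → di = 37.14 cm (real image, in front of mirror)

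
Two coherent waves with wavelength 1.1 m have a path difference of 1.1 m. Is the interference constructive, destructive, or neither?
constructive — path difference = 1λ, a whole number of wavelengths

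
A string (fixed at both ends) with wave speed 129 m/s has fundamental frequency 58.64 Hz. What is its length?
L = v/(2f₁) = 1.1 m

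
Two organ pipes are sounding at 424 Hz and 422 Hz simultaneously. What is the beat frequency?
2 Hz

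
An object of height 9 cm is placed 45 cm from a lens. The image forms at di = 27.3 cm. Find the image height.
hi = (-di/do) × ho = -5.46 cm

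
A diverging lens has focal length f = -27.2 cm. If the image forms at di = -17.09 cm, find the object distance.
1/do = 1/f − 1/di → do = 45.98 cm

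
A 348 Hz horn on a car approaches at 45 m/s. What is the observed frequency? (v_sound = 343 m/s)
f_obs = f·v/(v − v_s) = 400.6 Hz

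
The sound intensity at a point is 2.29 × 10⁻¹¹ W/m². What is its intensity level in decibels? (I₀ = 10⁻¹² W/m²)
β = 10·log₁₀(I/I₀) = 13.6 dB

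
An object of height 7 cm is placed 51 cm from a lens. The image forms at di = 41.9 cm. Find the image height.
hi = (-di/do) × ho = -5.751 cm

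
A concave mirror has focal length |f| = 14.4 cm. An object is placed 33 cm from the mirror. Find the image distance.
f = +14.4 cm (concave); 1/di = 1/f − 1/do → di = 25.55 cm (real image, in front of mirror)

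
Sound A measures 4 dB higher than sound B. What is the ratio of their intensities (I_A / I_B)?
I_A/I_B = 10^(Δβ/10) = 2.512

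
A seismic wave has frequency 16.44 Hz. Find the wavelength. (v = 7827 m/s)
λ = v/f = 476.1 m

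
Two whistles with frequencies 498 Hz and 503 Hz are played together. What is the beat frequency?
5 Hz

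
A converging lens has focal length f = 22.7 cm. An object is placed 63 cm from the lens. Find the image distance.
1/di = 1/f − 1/do → di = 35.49 cm (real image)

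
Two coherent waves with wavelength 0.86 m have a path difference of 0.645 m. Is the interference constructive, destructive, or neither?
neither (partial) — path difference = 0.75λ, neither a whole number of wavelengths nor an odd multiple of λ/2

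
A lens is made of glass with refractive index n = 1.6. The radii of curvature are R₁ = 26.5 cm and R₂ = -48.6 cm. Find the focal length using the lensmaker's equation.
1/f = (n − 1)(1/R₁ − 1/R₂) → f = 28.58 cm (converging lens)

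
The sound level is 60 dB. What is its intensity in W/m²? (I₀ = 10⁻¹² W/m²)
I = I₀·10^(β/10) = 1.00 × 10⁻⁶ W/m²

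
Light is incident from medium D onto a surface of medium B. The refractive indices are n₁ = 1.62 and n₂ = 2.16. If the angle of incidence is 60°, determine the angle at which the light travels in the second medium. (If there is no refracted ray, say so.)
sin θ₂ = (n₁/n₂)·sin θ₁ = 0.6495 → θ₂ = 40.51°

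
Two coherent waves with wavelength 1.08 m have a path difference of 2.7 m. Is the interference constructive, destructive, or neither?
destructive — path difference = 2.5λ, an odd multiple of λ/2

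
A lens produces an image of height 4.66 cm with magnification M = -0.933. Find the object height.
ho = |hi|/|M| = 4.995 cm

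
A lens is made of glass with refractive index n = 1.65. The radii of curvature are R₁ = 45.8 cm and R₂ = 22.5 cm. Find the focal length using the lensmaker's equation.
1/f = (n − 1)(1/R₁ − 1/R₂) → f = -68.04 cm (diverging lens)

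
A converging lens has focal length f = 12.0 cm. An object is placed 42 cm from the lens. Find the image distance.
1/di = 1/f − 1/do → di = 16.8 cm (real image)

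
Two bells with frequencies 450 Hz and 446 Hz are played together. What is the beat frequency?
4 Hz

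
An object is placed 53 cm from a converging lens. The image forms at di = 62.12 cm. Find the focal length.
1/f = 1/do + 1/di → f = 28.6 cm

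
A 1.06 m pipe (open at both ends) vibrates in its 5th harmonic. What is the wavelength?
λₙ = 2L/n = 0.424 m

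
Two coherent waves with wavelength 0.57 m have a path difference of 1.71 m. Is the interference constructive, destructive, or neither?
constructive — path difference = 3λ, a whole number of wavelengths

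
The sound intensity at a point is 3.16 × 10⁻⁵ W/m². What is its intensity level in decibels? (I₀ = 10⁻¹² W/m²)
β = 10·log₁₀(I/I₀) = 75 dB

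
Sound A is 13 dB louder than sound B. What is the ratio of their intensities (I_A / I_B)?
I_A/I_B = 10^(Δβ/10) = 19.95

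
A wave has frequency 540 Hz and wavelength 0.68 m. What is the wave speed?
v = fλ = 367.2 m/s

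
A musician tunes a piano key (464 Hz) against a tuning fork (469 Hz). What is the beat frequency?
5 Hz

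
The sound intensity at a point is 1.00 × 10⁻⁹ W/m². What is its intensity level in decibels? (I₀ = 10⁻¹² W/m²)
β = 10·log₁₀(I/I₀) = 30 dB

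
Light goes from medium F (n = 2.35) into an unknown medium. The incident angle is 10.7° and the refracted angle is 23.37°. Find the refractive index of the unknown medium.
n₂ = n₁·sin θ₁ / sin θ₂ = 1.1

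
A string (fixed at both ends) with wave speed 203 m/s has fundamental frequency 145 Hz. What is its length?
L = v/(2f₁) = 0.7 m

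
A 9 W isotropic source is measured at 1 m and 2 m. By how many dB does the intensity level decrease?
Δβ = 20·log₁₀(r₂/r₁) = 6.021 dB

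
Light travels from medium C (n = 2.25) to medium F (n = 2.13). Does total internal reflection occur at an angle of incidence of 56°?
θc = arcsin(n₂/n₁) = 71.2°; 56° < θc, so no — the ray refracts.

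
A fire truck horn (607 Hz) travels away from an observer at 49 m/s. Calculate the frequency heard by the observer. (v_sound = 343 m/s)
f_obs = f·v/(v + v_s) = 531.1 Hz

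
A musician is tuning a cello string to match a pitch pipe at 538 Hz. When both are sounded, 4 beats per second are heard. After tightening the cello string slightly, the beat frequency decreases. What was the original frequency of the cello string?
534 Hz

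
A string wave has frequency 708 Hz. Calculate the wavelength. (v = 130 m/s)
λ = v/f = 0.1836 m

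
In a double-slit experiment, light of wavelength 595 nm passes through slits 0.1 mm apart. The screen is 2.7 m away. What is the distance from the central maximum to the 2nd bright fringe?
y = mλL/d = 32.13 mm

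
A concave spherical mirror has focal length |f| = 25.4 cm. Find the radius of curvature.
R = 2|f| = 50.8 cm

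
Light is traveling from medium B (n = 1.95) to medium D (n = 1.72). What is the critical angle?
θc = arcsin(n₂/n₁) = 61.89°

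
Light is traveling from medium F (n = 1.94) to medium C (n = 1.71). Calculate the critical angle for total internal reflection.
θc = arcsin(n₂/n₁) = 61.82°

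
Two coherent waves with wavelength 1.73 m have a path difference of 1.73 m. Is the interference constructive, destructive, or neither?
constructive — path difference = 1λ, a whole number of wavelengths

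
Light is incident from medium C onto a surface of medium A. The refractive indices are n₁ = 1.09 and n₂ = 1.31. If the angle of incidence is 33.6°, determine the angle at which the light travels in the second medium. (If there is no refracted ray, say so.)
sin θ₂ = (n₁/n₂)·sin θ₁ = 0.4605 → θ₂ = 27.42°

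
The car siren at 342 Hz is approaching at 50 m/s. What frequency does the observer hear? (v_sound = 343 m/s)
f_obs = f·v/(v − v_s) = 400.4 Hz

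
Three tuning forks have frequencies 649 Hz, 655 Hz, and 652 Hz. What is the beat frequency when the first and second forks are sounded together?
6 Hz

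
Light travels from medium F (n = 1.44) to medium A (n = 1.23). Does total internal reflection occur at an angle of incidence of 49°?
θc = arcsin(n₂/n₁) = 58.67°; 49° < θc, so no — the ray refracts.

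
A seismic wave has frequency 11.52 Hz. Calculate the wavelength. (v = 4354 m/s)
λ = v/f = 378 m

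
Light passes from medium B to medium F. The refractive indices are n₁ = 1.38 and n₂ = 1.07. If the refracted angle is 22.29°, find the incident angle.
sin θ₁ = (n₂/n₁)·sin θ₂ → θ₁ = 17.1°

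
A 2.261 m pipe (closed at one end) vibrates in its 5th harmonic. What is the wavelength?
λₙ = 4L/n = 1.809 m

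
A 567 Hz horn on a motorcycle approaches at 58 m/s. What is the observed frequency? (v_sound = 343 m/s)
f_obs = f·v/(v − v_s) = 682.4 Hz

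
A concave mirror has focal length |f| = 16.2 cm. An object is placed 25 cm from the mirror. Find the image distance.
f = +16.2 cm (concave); 1/di = 1/f − 1/do → di = 46.02 cm (real image, in front of mirror)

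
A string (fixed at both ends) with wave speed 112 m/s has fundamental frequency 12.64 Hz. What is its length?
L = v/(2f₁) = 4.43 m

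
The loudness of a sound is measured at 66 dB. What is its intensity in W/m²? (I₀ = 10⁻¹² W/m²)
I = I₀·10^(β/10) = 3.98 × 10⁻⁶ W/m²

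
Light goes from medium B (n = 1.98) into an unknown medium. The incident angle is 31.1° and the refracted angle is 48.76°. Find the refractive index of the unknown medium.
n₂ = n₁·sin θ₁ / sin θ₂ = 1.36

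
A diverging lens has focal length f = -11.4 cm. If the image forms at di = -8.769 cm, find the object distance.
1/do = 1/f − 1/di → do = 38 cm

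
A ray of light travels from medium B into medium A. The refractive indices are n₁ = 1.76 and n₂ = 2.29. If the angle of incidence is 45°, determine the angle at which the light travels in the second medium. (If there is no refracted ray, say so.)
sin θ₂ = (n₁/n₂)·sin θ₁ = 0.5435 → θ₂ = 32.92°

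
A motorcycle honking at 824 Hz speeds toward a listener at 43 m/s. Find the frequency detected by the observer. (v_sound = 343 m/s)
f_obs = f·v/(v − v_s) = 942.1 Hz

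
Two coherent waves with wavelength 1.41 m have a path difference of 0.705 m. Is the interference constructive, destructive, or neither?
destructive — path difference = 0.5λ, an odd multiple of λ/2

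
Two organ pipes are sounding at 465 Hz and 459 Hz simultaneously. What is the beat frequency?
6 Hz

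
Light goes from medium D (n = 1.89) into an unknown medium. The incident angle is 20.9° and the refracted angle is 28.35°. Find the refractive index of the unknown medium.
n₂ = n₁·sin θ₁ / sin θ₂ = 1.42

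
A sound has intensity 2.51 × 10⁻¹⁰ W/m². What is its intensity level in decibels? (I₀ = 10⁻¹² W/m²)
β = 10·log₁₀(I/I₀) = 24 dB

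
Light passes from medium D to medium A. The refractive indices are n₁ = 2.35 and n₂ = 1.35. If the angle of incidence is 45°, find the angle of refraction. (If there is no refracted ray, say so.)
sin θ₂ = (n₁/n₂)·sin θ₁ = 1.231 > 1, so there is no refracted ray — the light undergoes total internal reflection.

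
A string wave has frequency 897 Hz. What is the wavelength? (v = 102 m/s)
λ = v/f = 0.1137 m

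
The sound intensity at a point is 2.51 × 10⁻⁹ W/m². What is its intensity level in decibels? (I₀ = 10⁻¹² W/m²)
β = 10·log₁₀(I/I₀) = 34 dB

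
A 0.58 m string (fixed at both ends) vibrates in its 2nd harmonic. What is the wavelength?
λₙ = 2L/n = 0.58 m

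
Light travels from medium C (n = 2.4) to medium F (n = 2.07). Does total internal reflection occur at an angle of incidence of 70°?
θc = arcsin(n₂/n₁) = 59.6°; 70° > θc, so yes — total internal reflection.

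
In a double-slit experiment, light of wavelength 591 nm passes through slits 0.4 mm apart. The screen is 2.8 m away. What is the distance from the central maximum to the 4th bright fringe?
y = mλL/d = 16.55 mm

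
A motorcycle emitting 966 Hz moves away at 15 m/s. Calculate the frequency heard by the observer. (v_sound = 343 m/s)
f_obs = f·v/(v + v_s) = 925.5 Hz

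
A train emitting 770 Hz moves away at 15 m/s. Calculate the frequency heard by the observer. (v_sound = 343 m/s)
f_obs = f·v/(v + v_s) = 737.7 Hz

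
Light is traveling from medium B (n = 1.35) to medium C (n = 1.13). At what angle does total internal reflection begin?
θc = arcsin(n₂/n₁) = 56.83°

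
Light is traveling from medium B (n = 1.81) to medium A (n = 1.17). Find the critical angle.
θc = arcsin(n₂/n₁) = 40.27°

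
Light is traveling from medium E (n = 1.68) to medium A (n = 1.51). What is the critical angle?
θc = arcsin(n₂/n₁) = 64°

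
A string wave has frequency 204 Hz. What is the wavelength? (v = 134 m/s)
λ = v/f = 0.6569 m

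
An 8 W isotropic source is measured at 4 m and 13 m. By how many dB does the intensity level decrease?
Δβ = 20·log₁₀(r₂/r₁) = 10.24 dB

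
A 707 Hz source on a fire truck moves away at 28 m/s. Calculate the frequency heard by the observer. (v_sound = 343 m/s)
f_obs = f·v/(v + v_s) = 653.6 Hz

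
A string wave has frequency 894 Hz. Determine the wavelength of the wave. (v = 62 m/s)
λ = v/f = 0.06935 m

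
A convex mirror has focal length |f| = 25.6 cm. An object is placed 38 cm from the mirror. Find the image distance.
f = −25.6 cm (convex); 1/di = 1/f − 1/do → di = -15.3 cm (virtual image, behind mirror)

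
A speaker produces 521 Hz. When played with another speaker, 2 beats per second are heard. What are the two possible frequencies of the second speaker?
f₂ = 521 ± 2 Hz → 523 Hz or 519 Hz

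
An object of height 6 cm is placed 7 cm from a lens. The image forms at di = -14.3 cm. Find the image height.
hi = (-di/do) × ho = 12.26 cm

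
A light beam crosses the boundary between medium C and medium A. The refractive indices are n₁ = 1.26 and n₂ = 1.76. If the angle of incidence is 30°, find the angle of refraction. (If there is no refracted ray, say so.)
sin θ₂ = (n₁/n₂)·sin θ₁ = 0.358 → θ₂ = 20.97°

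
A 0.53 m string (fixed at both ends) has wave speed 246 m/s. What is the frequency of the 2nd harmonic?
fₙ = nv/(2L) = 464.2 Hz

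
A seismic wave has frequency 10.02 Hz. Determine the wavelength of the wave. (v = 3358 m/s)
λ = v/f = 335.1 m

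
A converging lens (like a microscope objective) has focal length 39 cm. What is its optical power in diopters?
P = 1/f = 2.564 D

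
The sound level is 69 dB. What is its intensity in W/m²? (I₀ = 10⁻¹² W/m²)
I = I₀·10^(β/10) = 7.94 × 10⁻⁶ W/m²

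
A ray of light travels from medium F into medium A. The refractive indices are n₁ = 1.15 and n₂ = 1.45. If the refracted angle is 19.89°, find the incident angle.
sin θ₁ = (n₂/n₁)·sin θ₂ → θ₁ = 25.4°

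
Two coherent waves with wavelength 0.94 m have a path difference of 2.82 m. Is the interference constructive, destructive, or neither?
constructive — path difference = 3λ, a whole number of wavelengths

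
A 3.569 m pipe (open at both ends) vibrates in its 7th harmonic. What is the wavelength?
λₙ = 2L/n = 1.02 m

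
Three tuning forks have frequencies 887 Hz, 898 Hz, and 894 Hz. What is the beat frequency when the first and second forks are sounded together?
11 Hz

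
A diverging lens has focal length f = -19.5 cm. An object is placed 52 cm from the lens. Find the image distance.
1/di = 1/f − 1/do → di = -14.18 cm (virtual image)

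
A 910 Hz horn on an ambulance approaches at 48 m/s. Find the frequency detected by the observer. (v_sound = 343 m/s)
f_obs = f·v/(v − v_s) = 1058 Hz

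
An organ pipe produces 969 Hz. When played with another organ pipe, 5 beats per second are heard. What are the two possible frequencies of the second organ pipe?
f₂ = 969 ± 5 Hz → 974 Hz or 964 Hz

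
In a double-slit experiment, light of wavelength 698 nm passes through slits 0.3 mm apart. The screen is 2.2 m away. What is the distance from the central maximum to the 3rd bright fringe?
y = mλL/d = 15.36 mm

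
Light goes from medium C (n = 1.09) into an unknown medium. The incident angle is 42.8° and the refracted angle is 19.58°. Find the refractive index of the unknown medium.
n₂ = n₁·sin θ₁ / sin θ₂ = 2.21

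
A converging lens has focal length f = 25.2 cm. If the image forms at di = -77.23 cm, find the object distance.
1/do = 1/f − 1/di → do = 19 cm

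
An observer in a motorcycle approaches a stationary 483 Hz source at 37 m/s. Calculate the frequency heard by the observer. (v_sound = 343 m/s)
f_obs = f·(v + v_o)/v = 535.1 Hz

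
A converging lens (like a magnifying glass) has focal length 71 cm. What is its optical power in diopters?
P = 1/f = 1.408 D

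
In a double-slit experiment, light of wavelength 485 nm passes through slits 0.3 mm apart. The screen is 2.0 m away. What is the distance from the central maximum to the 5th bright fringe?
y = mλL/d = 16.17 mm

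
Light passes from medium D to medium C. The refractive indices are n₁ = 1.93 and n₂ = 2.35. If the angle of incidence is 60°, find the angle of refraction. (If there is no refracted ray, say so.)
sin θ₂ = (n₁/n₂)·sin θ₁ = 0.7112 → θ₂ = 45.34°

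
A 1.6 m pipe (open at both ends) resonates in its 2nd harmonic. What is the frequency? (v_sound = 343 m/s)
fₙ = nv/(2L) = 214.4 Hz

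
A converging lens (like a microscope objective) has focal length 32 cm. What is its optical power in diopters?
P = 1/f = 3.125 D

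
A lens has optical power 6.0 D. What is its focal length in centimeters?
f = 1/P = 16.67 cm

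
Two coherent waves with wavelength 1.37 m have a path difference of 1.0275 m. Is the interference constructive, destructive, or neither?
neither (partial) — path difference = 0.75λ, neither a whole number of wavelengths nor an odd multiple of λ/2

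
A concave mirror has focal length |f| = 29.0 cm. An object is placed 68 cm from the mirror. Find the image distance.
f = +29.0 cm (concave); 1/di = 1/f − 1/do → di = 50.56 cm (real image, in front of mirror)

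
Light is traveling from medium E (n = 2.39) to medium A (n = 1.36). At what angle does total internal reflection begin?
θc = arcsin(n₂/n₁) = 34.68°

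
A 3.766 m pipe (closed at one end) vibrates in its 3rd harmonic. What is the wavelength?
λₙ = 4L/n = 5.021 m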